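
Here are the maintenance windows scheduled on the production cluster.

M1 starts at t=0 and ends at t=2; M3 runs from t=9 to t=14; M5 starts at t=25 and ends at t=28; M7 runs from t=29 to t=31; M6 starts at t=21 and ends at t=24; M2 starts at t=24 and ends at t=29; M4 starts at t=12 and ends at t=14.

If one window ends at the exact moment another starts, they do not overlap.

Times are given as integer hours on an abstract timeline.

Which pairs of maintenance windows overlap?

M2 & M5, M3 & M4

Sorted by start: M1, M3, M4, M6, M2, M5, M7.
M3 starts after M1 ends — done with M1.
M4 starts before M3 ends → M3 and M4 overlap.
M6 starts after M3 ends — done with M3.
M6 starts after M4 ends — done with M4.
M2 starts exactly when M6 ends (back-to-back, no overlap) — done with M6.
M5 starts before M2 ends → M2 and M5 overlap.
M7 starts exactly when M2 ends (back-to-back, no overlap).
M7 starts after M5 ends.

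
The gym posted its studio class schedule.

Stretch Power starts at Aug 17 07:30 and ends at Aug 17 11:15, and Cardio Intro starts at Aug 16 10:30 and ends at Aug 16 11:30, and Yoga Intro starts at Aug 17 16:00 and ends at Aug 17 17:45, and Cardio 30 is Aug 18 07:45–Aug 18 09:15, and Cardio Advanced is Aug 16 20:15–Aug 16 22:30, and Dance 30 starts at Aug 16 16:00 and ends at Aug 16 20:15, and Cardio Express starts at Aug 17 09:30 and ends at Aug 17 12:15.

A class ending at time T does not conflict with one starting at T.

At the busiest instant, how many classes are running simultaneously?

2

Sweep the timeline, counting +1 at each start and −1 at each end (ends before starts at a tie):
Aug 16 10:30 start Cardio Intro → 1
Aug 16 11:30 end Cardio Intro → 0
Aug 16 16:00 start Dance 30 → 1
Aug 16 20:15 end Dance 30 → 0
Aug 16 20:15 start Cardio Advanced → 1
Aug 16 22:30 end Cardio Advanced → 0
Aug 17 07:30 start Stretch Power → 1
Aug 17 09:30 start Cardio Express → 2
Aug 17 11:15 end Stretch Power → 1
Aug 17 12:15 end Cardio Express → 0
Aug 17 16:00 start Yoga Intro → 1
Aug 17 17:45 end Yoga Intro → 0
Aug 18 07:45 start Cardio 30 → 1
Aug 18 09:15 end Cardio 30 → 0
Peak is 2, at Aug 17 09:30 (Cardio Express, Stretch Power).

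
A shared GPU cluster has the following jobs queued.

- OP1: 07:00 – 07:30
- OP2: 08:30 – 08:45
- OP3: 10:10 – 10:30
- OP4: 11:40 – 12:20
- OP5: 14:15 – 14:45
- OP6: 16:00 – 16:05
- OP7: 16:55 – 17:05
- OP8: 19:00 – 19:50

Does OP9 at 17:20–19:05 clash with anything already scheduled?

Yes — it overlaps OP8

OP1: ends 07:30 at or before OP9 starts 17:20 → clear.
OP2: ends 08:45 at or before OP9 starts 17:20 → clear.
OP3: ends 10:30 at or before OP9 starts 17:20 → clear.
OP4: ends 12:20 at or before OP9 starts 17:20 → clear.
OP5: ends 14:45 at or before OP9 starts 17:20 → clear.
OP6: ends 16:05 at or before OP9 starts 17:20 → clear.
OP7: ends 17:05 at or before OP9 starts 17:20 → clear.
OP8: starts 19:00 before OP9 ends 19:05, and ends 19:50 after OP9 starts 17:20 → overlap.
OP9 overlaps OP8.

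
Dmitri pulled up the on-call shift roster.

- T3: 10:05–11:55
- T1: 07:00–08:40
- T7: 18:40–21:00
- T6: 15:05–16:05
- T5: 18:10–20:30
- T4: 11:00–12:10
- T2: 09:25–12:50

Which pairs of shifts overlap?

T2 & T3, T2 & T4, T3 & T4, T5 & T7

Check each pair: they overlap iff neither finishes before the other starts.
Sorted by start: T1, T2, T3, T4, T6, T5, T7.
T2 starts after T1 ends, so nothing later overlaps T1 either.
T3 starts before T2 ends → T2 and T3 overlap.
T4 starts before T2 ends → T2 and T4 overlap.
T6 starts after T2 ends, so nothing later overlaps T2 either.
T4 starts before T3 ends → T3 and T4 overlap.
T6 starts after T3 ends, so nothing later overlaps T3 either.
T6 starts after T4 ends, so nothing later overlaps T4 either.
T5 starts after T6 ends, so nothing later overlaps T6 either.
T7 starts before T5 ends → T5 and T7 overlap.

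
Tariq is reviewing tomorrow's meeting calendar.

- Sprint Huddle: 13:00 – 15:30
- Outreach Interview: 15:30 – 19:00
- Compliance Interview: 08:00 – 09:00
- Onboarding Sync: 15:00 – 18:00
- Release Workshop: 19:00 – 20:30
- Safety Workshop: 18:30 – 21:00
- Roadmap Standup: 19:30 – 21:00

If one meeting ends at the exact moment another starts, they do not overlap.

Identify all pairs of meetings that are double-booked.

Onboarding Sync & Outreach Interview, Onboarding Sync & Sprint Huddle, Outreach Interview & Safety Workshop, Release Workshop & Roadmap Standup, Release Workshop & Safety Workshop, Roadmap Standup & Safety Workshop

Check each pair: they overlap iff neither finishes before the other starts.
Sorted by start: Compliance Interview, Sprint Huddle, Onboarding Sync, Outreach Interview, Safety Workshop, Release Workshop, Roadmap Standup.
Sprint Huddle starts after Compliance Interview ends — done with Compliance Interview.
Onboarding Sync starts before Sprint Huddle ends → Sprint Huddle and Onboarding Sync overlap.
Outreach Interview starts exactly when Sprint Huddle ends (back-to-back, no overlap) — done with Sprint Huddle.
Outreach Interview starts before Onboarding Sync ends → Onboarding Sync and Outreach Interview overlap.
Safety Workshop starts after Onboarding Sync ends — done with Onboarding Sync.
Safety Workshop starts before Outreach Interview ends → Outreach Interview and Safety Workshop overlap.
Release Workshop starts exactly when Outreach Interview ends (back-to-back, no overlap) — done with Outreach Interview.
Release Workshop starts before Safety Workshop ends → Safety Workshop and Release Workshop overlap.
Roadmap Standup starts before Safety Workshop ends → Safety Workshop and Roadmap Standup overlap.
Roadmap Standup starts before Release Workshop ends → Release Workshop and Roadmap Standup overlap.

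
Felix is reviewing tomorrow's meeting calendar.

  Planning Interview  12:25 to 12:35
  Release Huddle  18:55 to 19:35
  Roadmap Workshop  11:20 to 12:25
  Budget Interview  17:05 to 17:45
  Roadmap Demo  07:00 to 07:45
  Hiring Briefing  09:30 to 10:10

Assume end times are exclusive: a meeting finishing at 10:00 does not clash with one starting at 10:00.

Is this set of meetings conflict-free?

Yes

Check each pair: they overlap iff neither finishes before the other starts.
Sorted by start: Roadmap Demo, Hiring Briefing, Roadmap Workshop, Planning Interview, Budget Interview, Release Huddle.
Hiring Briefing starts after Roadmap Demo ends, so Roadmap Demo has no further overlaps.
Roadmap Workshop starts after Hiring Briefing ends, so Hiring Briefing has no further overlaps.
Planning Interview starts exactly when Roadmap Workshop ends (back-to-back, no overlap), so Roadmap Workshop has no further overlaps.
Budget Interview starts after Planning Interview ends, so Planning Interview has no further overlaps.
Release Huddle starts after Budget Interview ends.
Every pair is clear; the schedule has no overlaps.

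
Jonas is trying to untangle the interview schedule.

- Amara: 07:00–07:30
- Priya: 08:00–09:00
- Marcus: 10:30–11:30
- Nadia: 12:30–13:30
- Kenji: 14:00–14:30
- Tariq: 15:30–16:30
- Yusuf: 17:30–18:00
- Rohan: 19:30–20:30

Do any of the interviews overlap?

No

Sorted by start: Amara, Priya, Marcus, Nadia, Kenji, Tariq, Yusuf, Rohan.
Priya starts after Amara ends; Amara is clear from here.
Marcus starts after Priya ends; Priya is clear from here.
Nadia starts after Marcus ends; Marcus is clear from here.
Kenji starts after Nadia ends; Nadia is clear from here.
Tariq starts after Kenji ends; Kenji is clear from here.
Yusuf starts after Tariq ends; Tariq is clear from here.
Rohan starts after Yusuf ends.
Every pair is clear; the schedule has no overlaps.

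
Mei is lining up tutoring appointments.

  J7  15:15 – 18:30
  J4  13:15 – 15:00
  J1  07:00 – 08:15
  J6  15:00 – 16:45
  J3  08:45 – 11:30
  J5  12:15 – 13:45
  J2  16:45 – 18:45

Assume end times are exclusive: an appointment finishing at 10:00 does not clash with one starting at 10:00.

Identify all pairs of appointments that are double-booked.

Sorted by start: J1, J3, J5, J4, J6, J7, J2.
J3 starts after J1 ends, so nothing later overlaps J1 either.
J5 starts after J3 ends, so nothing later overlaps J3 either.
J4 starts before J5 ends → J5 and J4 overlap.
J6 starts after J5 ends, so nothing later overlaps J5 either.
J6 starts exactly when J4 ends (back-to-back, no overlap), so nothing later overlaps J4 either.
J7 starts before J6 ends → J6 and J7 overlap.
J2 starts exactly when J6 ends (back-to-back, no overlap).
J2 starts before J7 ends → J7 and J2 overlap.

J2 & J7, J4 & J5, J6 & J7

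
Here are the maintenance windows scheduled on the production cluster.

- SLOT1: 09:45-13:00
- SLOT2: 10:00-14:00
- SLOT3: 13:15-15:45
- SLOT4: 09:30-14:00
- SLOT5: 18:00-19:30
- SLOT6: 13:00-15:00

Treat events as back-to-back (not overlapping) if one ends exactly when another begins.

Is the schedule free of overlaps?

Sorted by start: SLOT4, SLOT1, SLOT2, SLOT6, SLOT3, SLOT5.
SLOT1 starts before SLOT4 ends → SLOT4 and SLOT1 overlap.
That's a conflict, so the schedule is not conflict-free.

No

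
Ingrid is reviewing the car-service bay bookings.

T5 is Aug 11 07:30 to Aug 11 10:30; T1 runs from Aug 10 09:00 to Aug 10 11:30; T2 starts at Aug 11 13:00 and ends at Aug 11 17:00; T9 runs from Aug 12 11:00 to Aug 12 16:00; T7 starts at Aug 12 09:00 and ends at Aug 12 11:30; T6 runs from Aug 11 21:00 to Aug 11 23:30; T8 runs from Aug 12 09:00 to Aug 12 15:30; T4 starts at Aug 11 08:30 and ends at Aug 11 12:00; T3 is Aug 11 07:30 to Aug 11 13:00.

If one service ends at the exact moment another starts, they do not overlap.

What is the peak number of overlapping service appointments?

Sort all start/end points and keep a running count:
Aug 10 09:00 start T1 → 1
Aug 10 11:30 end T1 → 0
Aug 11 07:30 start T3 → 1
Aug 11 07:30 start T5 → 2
Aug 11 08:30 start T4 → 3
Aug 11 10:30 end T5 → 2
Aug 11 12:00 end T4 → 1
Aug 11 13:00 end T3 → 0
Aug 11 13:00 start T2 → 1
Aug 11 17:00 end T2 → 0
Aug 11 21:00 start T6 → 1
Aug 11 23:30 end T6 → 0
Aug 12 09:00 start T7 → 1
Aug 12 09:00 start T8 → 2
Aug 12 11:00 start T9 → 3
Aug 12 11:30 end T7 → 2
Aug 12 15:30 end T8 → 1
Aug 12 16:00 end T9 → 0
Peak is 3, at Aug 11 08:30 (T3, T4, T5).

3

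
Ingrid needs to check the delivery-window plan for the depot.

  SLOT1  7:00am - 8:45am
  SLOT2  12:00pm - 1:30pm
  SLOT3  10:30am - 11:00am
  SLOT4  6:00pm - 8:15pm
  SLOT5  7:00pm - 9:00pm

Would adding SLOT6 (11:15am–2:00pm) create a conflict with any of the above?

Yes — it overlaps SLOT2

SLOT1: ends 8:45am at or before SLOT6 starts 11:15am → clear.
SLOT3: ends 11:00am at or before SLOT6 starts 11:15am → clear.
SLOT2: starts 12:00pm before SLOT6 ends 2:00pm, and ends 1:30pm after SLOT6 starts 11:15am → overlap.
SLOT4: starts 6:00pm at or after SLOT6 ends 2:00pm → clear.
SLOT5: starts 7:00pm at or after SLOT6 ends 2:00pm → clear.
SLOT6 overlaps SLOT2.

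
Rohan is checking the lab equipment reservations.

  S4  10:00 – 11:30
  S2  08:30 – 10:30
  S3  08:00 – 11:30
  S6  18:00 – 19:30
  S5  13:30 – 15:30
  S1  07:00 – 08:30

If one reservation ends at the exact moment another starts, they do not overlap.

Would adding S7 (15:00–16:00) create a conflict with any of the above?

Yes — it overlaps S5

S1: ends 08:30 at or before S7 starts 15:00 → clear.
S3: ends 11:30 at or before S7 starts 15:00 → clear.
S2: ends 10:30 at or before S7 starts 15:00 → clear.
S4: ends 11:30 at or before S7 starts 15:00 → clear.
S5: starts 13:30 before S7 ends 16:00, and ends 15:30 after S7 starts 15:00 → overlap.
S6: starts 18:00 at or after S7 ends 16:00 → clear.
S7 overlaps S5.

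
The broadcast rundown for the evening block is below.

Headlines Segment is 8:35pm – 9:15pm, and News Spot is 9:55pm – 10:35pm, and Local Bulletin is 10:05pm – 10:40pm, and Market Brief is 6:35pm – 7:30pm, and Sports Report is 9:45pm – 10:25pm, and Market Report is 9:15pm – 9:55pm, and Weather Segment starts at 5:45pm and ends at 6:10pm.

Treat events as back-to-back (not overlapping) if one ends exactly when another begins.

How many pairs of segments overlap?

Sorted by start: Weather Segment, Market Brief, Headlines Segment, Market Report, Sports Report, News Spot, Local Bulletin.
Market Brief starts after Weather Segment ends, so nothing later overlaps Weather Segment either.
Headlines Segment starts after Market Brief ends, so nothing later overlaps Market Brief either.
Market Report starts exactly when Headlines Segment ends (back-to-back, no overlap), so nothing later overlaps Headlines Segment either.
Sports Report starts before Market Report ends → Market Report and Sports Report overlap.
News Spot starts exactly when Market Report ends (back-to-back, no overlap), so nothing later overlaps Market Report either.
News Spot starts before Sports Report ends → Sports Report and News Spot overlap.
Local Bulletin starts before Sports Report ends → Sports Report and Local Bulletin overlap.
Local Bulletin starts before News Spot ends → News Spot and Local Bulletin overlap.
Overlapping pairs: Local Bulletin & News Spot, Local Bulletin & Sports Report, Market Report & Sports Report, News Spot & Sports Report — 4 in total.

4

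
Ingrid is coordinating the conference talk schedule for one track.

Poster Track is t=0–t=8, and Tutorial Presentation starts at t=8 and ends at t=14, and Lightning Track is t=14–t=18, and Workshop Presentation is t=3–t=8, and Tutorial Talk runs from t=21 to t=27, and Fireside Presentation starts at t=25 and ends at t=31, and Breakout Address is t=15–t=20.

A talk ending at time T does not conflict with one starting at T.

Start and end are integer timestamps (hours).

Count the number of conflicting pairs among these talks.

3

Sorted by start: Poster Track, Workshop Presentation, Tutorial Presentation, Lightning Track, Breakout Address, Tutorial Talk, Fireside Presentation.
Workshop Presentation starts before Poster Track ends → Poster Track and Workshop Presentation overlap.
Tutorial Presentation starts exactly when Poster Track ends (back-to-back, no overlap), so Poster Track has no further overlaps.
Tutorial Presentation starts exactly when Workshop Presentation ends (back-to-back, no overlap), so Workshop Presentation has no further overlaps.
Lightning Track starts exactly when Tutorial Presentation ends (back-to-back, no overlap), so Tutorial Presentation has no further overlaps.
Breakout Address starts before Lightning Track ends → Lightning Track and Breakout Address overlap.
Tutorial Talk starts after Lightning Track ends, so Lightning Track has no further overlaps.
Tutorial Talk starts after Breakout Address ends, so Breakout Address has no further overlaps.
Fireside Presentation starts before Tutorial Talk ends → Tutorial Talk and Fireside Presentation overlap.
Overlapping pairs: Breakout Address & Lightning Track, Fireside Presentation & Tutorial Talk, Poster Track & Workshop Presentation — 3 in total.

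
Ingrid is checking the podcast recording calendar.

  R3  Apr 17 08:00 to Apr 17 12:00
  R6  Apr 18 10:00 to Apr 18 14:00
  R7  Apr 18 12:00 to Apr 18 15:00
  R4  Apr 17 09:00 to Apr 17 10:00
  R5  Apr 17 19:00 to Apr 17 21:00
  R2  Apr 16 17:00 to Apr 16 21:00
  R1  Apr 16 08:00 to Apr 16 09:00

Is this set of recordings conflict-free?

No

Check each pair: they overlap iff neither finishes before the other starts.
Sorted by start: R1, R2, R3, R4, R5, R6, R7.
R2 starts after R1 ends; R1 is clear from here.
R3 starts after R2 ends; R2 is clear from here.
R4 starts before R3 ends → R3 and R4 overlap.
That's a conflict, so the schedule is not conflict-free.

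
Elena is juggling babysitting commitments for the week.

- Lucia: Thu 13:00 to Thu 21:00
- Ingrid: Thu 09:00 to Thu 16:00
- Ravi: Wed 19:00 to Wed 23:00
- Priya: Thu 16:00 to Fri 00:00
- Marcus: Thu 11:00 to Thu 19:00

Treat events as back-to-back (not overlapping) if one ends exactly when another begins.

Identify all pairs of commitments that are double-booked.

Sorted by start: Ravi, Ingrid, Marcus, Lucia, Priya.
Ingrid starts after Ravi ends; Ravi is clear from here.
Marcus starts before Ingrid ends → Ingrid and Marcus overlap.
Lucia starts before Ingrid ends → Ingrid and Lucia overlap.
Priya starts exactly when Ingrid ends (back-to-back, no overlap).
Lucia starts before Marcus ends → Marcus and Lucia overlap.
Priya starts before Marcus ends → Marcus and Priya overlap.
Priya starts before Lucia ends → Lucia and Priya overlap.

Ingrid & Lucia, Ingrid & Marcus, Lucia & Marcus, Lucia & Priya, Marcus & Priya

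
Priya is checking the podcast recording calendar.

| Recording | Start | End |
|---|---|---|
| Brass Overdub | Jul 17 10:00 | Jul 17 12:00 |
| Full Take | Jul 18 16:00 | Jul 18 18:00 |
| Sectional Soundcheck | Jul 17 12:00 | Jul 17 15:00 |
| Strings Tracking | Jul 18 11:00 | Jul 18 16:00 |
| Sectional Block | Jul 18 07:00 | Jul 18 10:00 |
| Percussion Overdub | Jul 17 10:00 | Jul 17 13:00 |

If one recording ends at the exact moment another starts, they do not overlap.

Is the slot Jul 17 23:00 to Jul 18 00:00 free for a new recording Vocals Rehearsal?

Percussion Overdub: ends Jul 17 13:00 at or before Vocals Rehearsal starts Jul 17 23:00 → clear.
Brass Overdub: ends Jul 17 12:00 at or before Vocals Rehearsal starts Jul 17 23:00 → clear.
Sectional Soundcheck: ends Jul 17 15:00 at or before Vocals Rehearsal starts Jul 17 23:00 → clear.
Sectional Block: starts Jul 18 07:00 at or after Vocals Rehearsal ends Jul 18 00:00 → clear.
Strings Tracking: starts Jul 18 11:00 at or after Vocals Rehearsal ends Jul 18 00:00 → clear.
Full Take: starts Jul 18 16:00 at or after Vocals Rehearsal ends Jul 18 00:00 → clear.

Yes — the slot is free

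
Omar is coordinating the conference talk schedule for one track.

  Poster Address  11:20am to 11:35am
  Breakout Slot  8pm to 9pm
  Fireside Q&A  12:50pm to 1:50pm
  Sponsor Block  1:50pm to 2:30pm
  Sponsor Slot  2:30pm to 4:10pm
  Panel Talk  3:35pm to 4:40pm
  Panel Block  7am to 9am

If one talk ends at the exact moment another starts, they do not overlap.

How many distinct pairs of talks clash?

1

Sorted by start: Panel Block, Poster Address, Fireside Q&A, Sponsor Block, Sponsor Slot, Panel Talk, Breakout Slot.
Poster Address starts after Panel Block ends; Panel Block is clear from here.
Fireside Q&A starts after Poster Address ends; Poster Address is clear from here.
Sponsor Block starts exactly when Fireside Q&A ends (back-to-back, no overlap); Fireside Q&A is clear from here.
Sponsor Slot starts exactly when Sponsor Block ends (back-to-back, no overlap); Sponsor Block is clear from here.
Panel Talk starts before Sponsor Slot ends → Sponsor Slot and Panel Talk overlap.
Breakout Slot starts after Sponsor Slot ends.
Breakout Slot starts after Panel Talk ends.
Overlapping pairs: Panel Talk & Sponsor Slot — 1 in total.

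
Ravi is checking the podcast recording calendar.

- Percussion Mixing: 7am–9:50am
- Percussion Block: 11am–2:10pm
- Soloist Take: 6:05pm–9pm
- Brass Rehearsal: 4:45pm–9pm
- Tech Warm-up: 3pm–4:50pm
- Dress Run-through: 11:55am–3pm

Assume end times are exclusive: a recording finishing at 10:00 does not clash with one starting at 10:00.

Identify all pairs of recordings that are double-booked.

Check each pair: they overlap iff neither finishes before the other starts.
Sorted by start: Percussion Mixing, Percussion Block, Dress Run-through, Tech Warm-up, Brass Rehearsal, Soloist Take.
Percussion Block starts after Percussion Mixing ends, so nothing later overlaps Percussion Mixing either.
Dress Run-through starts before Percussion Block ends → Percussion Block and Dress Run-through overlap.
Tech Warm-up starts after Percussion Block ends, so nothing later overlaps Percussion Block either.
Tech Warm-up starts exactly when Dress Run-through ends (back-to-back, no overlap), so nothing later overlaps Dress Run-through either.
Brass Rehearsal starts before Tech Warm-up ends → Tech Warm-up and Brass Rehearsal overlap.
Soloist Take starts after Tech Warm-up ends.
Soloist Take starts before Brass Rehearsal ends → Brass Rehearsal and Soloist Take overlap.

Brass Rehearsal & Soloist Take, Brass Rehearsal & Tech Warm-up, Dress Run-through & Percussion Block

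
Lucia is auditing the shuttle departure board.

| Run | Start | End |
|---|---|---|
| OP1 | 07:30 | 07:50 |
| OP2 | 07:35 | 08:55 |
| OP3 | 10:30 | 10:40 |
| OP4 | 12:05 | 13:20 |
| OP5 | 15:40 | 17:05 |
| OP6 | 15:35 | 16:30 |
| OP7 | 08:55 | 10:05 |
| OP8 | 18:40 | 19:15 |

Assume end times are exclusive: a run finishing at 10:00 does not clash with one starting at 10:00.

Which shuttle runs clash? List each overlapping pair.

OP1 & OP2, OP5 & OP6

Sorted by start: OP1, OP2, OP7, OP3, OP4, OP6, OP5, OP8.
OP2 starts before OP1 ends → OP1 and OP2 overlap.
OP7 starts after OP1 ends, so nothing later overlaps OP1 either.
OP7 starts exactly when OP2 ends (back-to-back, no overlap), so nothing later overlaps OP2 either.
OP3 starts after OP7 ends, so nothing later overlaps OP7 either.
OP4 starts after OP3 ends, so nothing later overlaps OP3 either.
OP6 starts after OP4 ends, so nothing later overlaps OP4 either.
OP5 starts before OP6 ends → OP6 and OP5 overlap.
OP8 starts after OP6 ends.
OP8 starts after OP5 ends.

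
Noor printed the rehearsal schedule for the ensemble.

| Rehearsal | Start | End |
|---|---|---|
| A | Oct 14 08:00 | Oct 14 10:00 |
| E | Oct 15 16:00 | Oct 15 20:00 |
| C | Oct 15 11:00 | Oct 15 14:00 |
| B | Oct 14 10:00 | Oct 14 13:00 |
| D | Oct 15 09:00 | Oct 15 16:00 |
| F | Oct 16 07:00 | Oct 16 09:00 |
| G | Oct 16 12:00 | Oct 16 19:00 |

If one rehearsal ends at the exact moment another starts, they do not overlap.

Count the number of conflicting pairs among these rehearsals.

Sorted by start: A, B, D, C, E, F, G.
B starts exactly when A ends (back-to-back, no overlap), so A has no further overlaps.
D starts after B ends, so B has no further overlaps.
C starts before D ends → D and C overlap.
E starts exactly when D ends (back-to-back, no overlap), so D has no further overlaps.
E starts after C ends, so C has no further overlaps.
F starts after E ends, so E has no further overlaps.
G starts after F ends.
Overlapping pairs: C & D — 1 in total.

1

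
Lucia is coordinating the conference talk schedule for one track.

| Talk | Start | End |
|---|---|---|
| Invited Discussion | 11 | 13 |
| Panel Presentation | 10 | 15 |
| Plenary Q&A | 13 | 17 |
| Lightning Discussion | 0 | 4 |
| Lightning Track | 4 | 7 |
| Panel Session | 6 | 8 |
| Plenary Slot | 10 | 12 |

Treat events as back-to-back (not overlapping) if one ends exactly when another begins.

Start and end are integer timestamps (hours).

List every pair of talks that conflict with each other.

Invited Discussion & Panel Presentation, Invited Discussion & Plenary Slot, Lightning Track & Panel Session, Panel Presentation & Plenary Q&A, Panel Presentation & Plenary Slot

Two intervals overlap when each starts before the other ends.
Sorted by start: Lightning Discussion, Lightning Track, Panel Session, Panel Presentation, Plenary Slot, Invited Discussion, Plenary Q&A.
Lightning Track starts exactly when Lightning Discussion ends (back-to-back, no overlap), so Lightning Discussion has no further overlaps.
Panel Session starts before Lightning Track ends → Lightning Track and Panel Session overlap.
Panel Presentation starts after Lightning Track ends, so Lightning Track has no further overlaps.
Panel Presentation starts after Panel Session ends, so Panel Session has no further overlaps.
Plenary Slot starts before Panel Presentation ends → Panel Presentation and Plenary Slot overlap.
Invited Discussion starts before Panel Presentation ends → Panel Presentation and Invited Discussion overlap.
Plenary Q&A starts before Panel Presentation ends → Panel Presentation and Plenary Q&A overlap.
Invited Discussion starts before Plenary Slot ends → Plenary Slot and Invited Discussion overlap.
Plenary Q&A starts after Plenary Slot ends.
Plenary Q&A starts exactly when Invited Discussion ends (back-to-back, no overlap).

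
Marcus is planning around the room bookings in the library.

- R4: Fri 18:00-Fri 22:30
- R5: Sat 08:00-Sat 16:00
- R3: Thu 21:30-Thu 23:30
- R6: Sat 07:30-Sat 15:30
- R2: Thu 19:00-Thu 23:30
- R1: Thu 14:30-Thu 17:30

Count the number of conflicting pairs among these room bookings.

2

Sorted by start: R1, R2, R3, R4, R6, R5.
R2 starts after R1 ends — done with R1.
R3 starts before R2 ends → R2 and R3 overlap.
R4 starts after R2 ends — done with R2.
R4 starts after R3 ends — done with R3.
R6 starts after R4 ends — done with R4.
R5 starts before R6 ends → R6 and R5 overlap.
Overlapping pairs: R2 & R3, R5 & R6 — 2 in total.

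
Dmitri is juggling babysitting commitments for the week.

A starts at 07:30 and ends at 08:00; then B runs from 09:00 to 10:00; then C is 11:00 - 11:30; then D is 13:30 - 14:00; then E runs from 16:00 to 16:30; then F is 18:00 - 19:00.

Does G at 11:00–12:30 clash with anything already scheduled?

A: ends 08:00 at or before G starts 11:00 → clear.
B: ends 10:00 at or before G starts 11:00 → clear.
C: starts 11:00 before G ends 12:30, and ends 11:30 after G starts 11:00 → overlap.
D: starts 13:30 at or after G ends 12:30 → clear.
E: starts 16:00 at or after G ends 12:30 → clear.
F: starts 18:00 at or after G ends 12:30 → clear.
G overlaps C.

Yes — it overlaps C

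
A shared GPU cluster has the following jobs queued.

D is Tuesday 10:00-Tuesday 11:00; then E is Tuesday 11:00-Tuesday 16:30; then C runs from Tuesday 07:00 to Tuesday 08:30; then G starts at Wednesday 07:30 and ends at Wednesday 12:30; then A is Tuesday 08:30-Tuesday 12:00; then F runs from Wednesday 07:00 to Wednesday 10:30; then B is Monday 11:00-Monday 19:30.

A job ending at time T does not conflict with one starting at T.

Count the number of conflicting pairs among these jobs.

3

Sorted by start: B, C, A, D, E, F, G.
C starts after B ends, so B has no further overlaps.
A starts exactly when C ends (back-to-back, no overlap), so C has no further overlaps.
D starts before A ends → A and D overlap.
E starts before A ends → A and E overlap.
F starts after A ends, so A has no further overlaps.
E starts exactly when D ends (back-to-back, no overlap), so D has no further overlaps.
F starts after E ends, so E has no further overlaps.
G starts before F ends → F and G overlap.
Overlapping pairs: A & D, A & E, F & G — 3 in total.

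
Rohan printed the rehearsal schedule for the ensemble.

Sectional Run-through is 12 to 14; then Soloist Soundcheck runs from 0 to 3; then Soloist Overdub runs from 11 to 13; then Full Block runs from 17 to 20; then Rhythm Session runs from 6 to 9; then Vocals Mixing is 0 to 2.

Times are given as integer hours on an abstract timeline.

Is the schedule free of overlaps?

No

Sorted by start: Vocals Mixing, Soloist Soundcheck, Rhythm Session, Soloist Overdub, Sectional Run-through, Full Block.
Soloist Soundcheck starts before Vocals Mixing ends → Vocals Mixing and Soloist Soundcheck overlap.
That's a conflict, so the schedule is not conflict-free.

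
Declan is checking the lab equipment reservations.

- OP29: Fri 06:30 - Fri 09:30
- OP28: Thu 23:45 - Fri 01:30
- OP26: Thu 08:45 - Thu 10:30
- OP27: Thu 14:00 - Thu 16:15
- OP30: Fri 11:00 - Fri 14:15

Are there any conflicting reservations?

No

Sorted by start: OP26, OP27, OP28, OP29, OP30.
OP27 starts after OP26 ends — done with OP26.
OP28 starts after OP27 ends — done with OP27.
OP29 starts after OP28 ends — done with OP28.
OP30 starts after OP29 ends.
Every pair is clear; the schedule has no overlaps.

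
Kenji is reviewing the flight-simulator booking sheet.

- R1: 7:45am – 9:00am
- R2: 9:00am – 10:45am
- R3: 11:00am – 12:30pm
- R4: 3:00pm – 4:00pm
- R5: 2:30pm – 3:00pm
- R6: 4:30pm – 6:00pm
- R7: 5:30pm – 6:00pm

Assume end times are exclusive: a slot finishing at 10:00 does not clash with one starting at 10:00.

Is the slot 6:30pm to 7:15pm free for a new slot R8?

R1: ends 9:00am at or before R8 starts 6:30pm → clear.
R2: ends 10:45am at or before R8 starts 6:30pm → clear.
R3: ends 12:30pm at or before R8 starts 6:30pm → clear.
R5: ends 3:00pm at or before R8 starts 6:30pm → clear.
R4: ends 4:00pm at or before R8 starts 6:30pm → clear.
R6: ends 6:00pm at or before R8 starts 6:30pm → clear.
R7: ends 6:00pm at or before R8 starts 6:30pm → clear.

Yes — the slot is free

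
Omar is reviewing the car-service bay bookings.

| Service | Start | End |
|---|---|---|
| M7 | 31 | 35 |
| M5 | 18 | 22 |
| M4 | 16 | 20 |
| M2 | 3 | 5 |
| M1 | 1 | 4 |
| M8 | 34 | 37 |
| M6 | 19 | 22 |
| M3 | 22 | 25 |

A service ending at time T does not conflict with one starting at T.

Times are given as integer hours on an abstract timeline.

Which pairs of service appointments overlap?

M1 & M2, M4 & M5, M4 & M6, M5 & M6, M7 & M8

Sorted by start: M1, M2, M4, M5, M6, M3, M7, M8.
M2 starts before M1 ends → M1 and M2 overlap.
M4 starts after M1 ends, so nothing later overlaps M1 either.
M4 starts after M2 ends, so nothing later overlaps M2 either.
M5 starts before M4 ends → M4 and M5 overlap.
M6 starts before M4 ends → M4 and M6 overlap.
M3 starts after M4 ends, so nothing later overlaps M4 either.
M6 starts before M5 ends → M5 and M6 overlap.
M3 starts exactly when M5 ends (back-to-back, no overlap), so nothing later overlaps M5 either.
M3 starts exactly when M6 ends (back-to-back, no overlap), so nothing later overlaps M6 either.
M7 starts after M3 ends, so nothing later overlaps M3 either.
M8 starts before M7 ends → M7 and M8 overlap.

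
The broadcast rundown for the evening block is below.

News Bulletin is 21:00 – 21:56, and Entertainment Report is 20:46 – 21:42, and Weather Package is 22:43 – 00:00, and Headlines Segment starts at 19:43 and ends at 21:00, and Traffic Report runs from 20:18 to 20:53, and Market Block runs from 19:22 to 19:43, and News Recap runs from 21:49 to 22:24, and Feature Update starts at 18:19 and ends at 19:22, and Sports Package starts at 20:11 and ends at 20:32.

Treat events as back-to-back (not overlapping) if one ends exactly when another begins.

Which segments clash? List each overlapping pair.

Two intervals overlap when each starts before the other ends.
Sorted by start: Feature Update, Market Block, Headlines Segment, Sports Package, Traffic Report, Entertainment Report, News Bulletin, News Recap, Weather Package.
Market Block starts exactly when Feature Update ends (back-to-back, no overlap), so Feature Update has no further overlaps.
Headlines Segment starts exactly when Market Block ends (back-to-back, no overlap), so Market Block has no further overlaps.
Sports Package starts before Headlines Segment ends → Headlines Segment and Sports Package overlap.
Traffic Report starts before Headlines Segment ends → Headlines Segment and Traffic Report overlap.
Entertainment Report starts before Headlines Segment ends → Headlines Segment and Entertainment Report overlap.
News Bulletin starts exactly when Headlines Segment ends (back-to-back, no overlap), so Headlines Segment has no further overlaps.
Traffic Report starts before Sports Package ends → Sports Package and Traffic Report overlap.
Entertainment Report starts after Sports Package ends, so Sports Package has no further overlaps.
Entertainment Report starts before Traffic Report ends → Traffic Report and Entertainment Report overlap.
News Bulletin starts after Traffic Report ends, so Traffic Report has no further overlaps.
News Bulletin starts before Entertainment Report ends → Entertainment Report and News Bulletin overlap.
News Recap starts after Entertainment Report ends, so Entertainment Report has no further overlaps.
News Recap starts before News Bulletin ends → News Bulletin and News Recap overlap.
Weather Package starts after News Bulletin ends.
Weather Package starts after News Recap ends.

Entertainment Report & Headlines Segment, Entertainment Report & News Bulletin, Entertainment Report & Traffic Report, Headlines Segment & Sports Package, Headlines Segment & Traffic Report, News Bulletin & News Recap, Sports Package & Traffic Report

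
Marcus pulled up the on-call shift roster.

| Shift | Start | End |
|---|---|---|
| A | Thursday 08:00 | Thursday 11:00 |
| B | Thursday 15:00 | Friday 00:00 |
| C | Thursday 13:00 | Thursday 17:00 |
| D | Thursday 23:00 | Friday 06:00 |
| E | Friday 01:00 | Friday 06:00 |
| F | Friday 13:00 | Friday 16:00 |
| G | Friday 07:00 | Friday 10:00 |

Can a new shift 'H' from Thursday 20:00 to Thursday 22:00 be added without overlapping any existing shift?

A: ends Thursday 11:00 at or before H starts Thursday 20:00 → clear.
C: ends Thursday 17:00 at or before H starts Thursday 20:00 → clear.
B: starts Thursday 15:00 before H ends Thursday 22:00, and ends Friday 00:00 after H starts Thursday 20:00 → overlap.
D: starts Thursday 23:00 at or after H ends Thursday 22:00 → clear.
E: starts Friday 01:00 at or after H ends Thursday 22:00 → clear.
G: starts Friday 07:00 at or after H ends Thursday 22:00 → clear.
F: starts Friday 13:00 at or after H ends Thursday 22:00 → clear.
H overlaps B.

No — it overlaps B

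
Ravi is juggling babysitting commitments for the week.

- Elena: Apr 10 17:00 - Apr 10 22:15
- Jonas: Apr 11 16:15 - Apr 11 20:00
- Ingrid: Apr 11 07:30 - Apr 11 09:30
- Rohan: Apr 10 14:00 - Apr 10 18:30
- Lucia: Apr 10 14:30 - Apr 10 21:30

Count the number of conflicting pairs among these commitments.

Sorted by start: Rohan, Lucia, Elena, Ingrid, Jonas.
Lucia starts before Rohan ends → Rohan and Lucia overlap.
Elena starts before Rohan ends → Rohan and Elena overlap.
Ingrid starts after Rohan ends; Rohan is clear from here.
Elena starts before Lucia ends → Lucia and Elena overlap.
Ingrid starts after Lucia ends; Lucia is clear from here.
Ingrid starts after Elena ends; Elena is clear from here.
Jonas starts after Ingrid ends.
Overlapping pairs: Elena & Lucia, Elena & Rohan, Lucia & Rohan — 3 in total.

3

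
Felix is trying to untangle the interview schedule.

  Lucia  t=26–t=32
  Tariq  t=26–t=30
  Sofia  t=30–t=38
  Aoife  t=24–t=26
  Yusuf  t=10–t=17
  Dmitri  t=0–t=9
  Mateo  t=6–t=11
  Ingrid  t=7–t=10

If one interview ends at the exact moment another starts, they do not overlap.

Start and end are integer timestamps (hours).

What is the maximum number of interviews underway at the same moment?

3

Sort all start/end points and keep a running count:
t=0 start Dmitri → 1
t=6 start Mateo → 2
t=7 start Ingrid → 3
t=9 end Dmitri → 2
t=10 end Ingrid → 1
t=10 start Yusuf → 2
t=11 end Mateo → 1
t=17 end Yusuf → 0
t=24 start Aoife → 1
t=26 end Aoife → 0
t=26 start Lucia → 1
t=26 start Tariq → 2
t=30 end Tariq → 1
t=30 start Sofia → 2
t=32 end Lucia → 1
t=38 end Sofia → 0
Peak is 3, at t=7 (Dmitri, Ingrid, Mateo).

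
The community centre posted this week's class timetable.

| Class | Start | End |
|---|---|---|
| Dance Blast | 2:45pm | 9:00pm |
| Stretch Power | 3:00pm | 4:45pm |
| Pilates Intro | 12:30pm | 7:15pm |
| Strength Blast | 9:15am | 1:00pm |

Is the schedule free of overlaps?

Sorted by start: Strength Blast, Pilates Intro, Dance Blast, Stretch Power.
Pilates Intro starts before Strength Blast ends → Strength Blast and Pilates Intro overlap.
That's a conflict, so the schedule is not conflict-free.

No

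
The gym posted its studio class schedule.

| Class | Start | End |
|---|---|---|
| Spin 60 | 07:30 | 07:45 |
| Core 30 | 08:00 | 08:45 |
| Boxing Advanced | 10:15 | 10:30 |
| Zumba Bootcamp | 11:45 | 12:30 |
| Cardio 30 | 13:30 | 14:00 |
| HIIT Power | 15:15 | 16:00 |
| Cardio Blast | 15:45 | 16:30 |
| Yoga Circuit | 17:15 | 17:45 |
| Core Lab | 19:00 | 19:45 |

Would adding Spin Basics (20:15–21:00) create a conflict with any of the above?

Spin 60: ends 07:45 at or before Spin Basics starts 20:15 → clear.
Core 30: ends 08:45 at or before Spin Basics starts 20:15 → clear.
Boxing Advanced: ends 10:30 at or before Spin Basics starts 20:15 → clear.
Zumba Bootcamp: ends 12:30 at or before Spin Basics starts 20:15 → clear.
Cardio 30: ends 14:00 at or before Spin Basics starts 20:15 → clear.
HIIT Power: ends 16:00 at or before Spin Basics starts 20:15 → clear.
Cardio Blast: ends 16:30 at or before Spin Basics starts 20:15 → clear.
Yoga Circuit: ends 17:45 at or before Spin Basics starts 20:15 → clear.
Core Lab: ends 19:45 at or before Spin Basics starts 20:15 → clear.

No — it doesn't clash with anything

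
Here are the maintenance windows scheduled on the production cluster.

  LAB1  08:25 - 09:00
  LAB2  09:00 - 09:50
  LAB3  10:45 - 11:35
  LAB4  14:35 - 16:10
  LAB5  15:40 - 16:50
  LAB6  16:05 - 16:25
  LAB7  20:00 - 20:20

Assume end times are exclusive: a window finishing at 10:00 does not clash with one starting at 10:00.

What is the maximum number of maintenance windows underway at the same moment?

3

Sort all start/end points and keep a running count:
08:25 start LAB1 → 1
09:00 end LAB1 → 0
09:00 start LAB2 → 1
09:50 end LAB2 → 0
10:45 start LAB3 → 1
11:35 end LAB3 → 0
14:35 start LAB4 → 1
15:40 start LAB5 → 2
16:05 start LAB6 → 3
16:10 end LAB4 → 2
16:25 end LAB6 → 1
16:50 end LAB5 → 0
20:00 start LAB7 → 1
20:20 end LAB7 → 0
Peak is 3, at 16:05 (LAB4, LAB5, LAB6).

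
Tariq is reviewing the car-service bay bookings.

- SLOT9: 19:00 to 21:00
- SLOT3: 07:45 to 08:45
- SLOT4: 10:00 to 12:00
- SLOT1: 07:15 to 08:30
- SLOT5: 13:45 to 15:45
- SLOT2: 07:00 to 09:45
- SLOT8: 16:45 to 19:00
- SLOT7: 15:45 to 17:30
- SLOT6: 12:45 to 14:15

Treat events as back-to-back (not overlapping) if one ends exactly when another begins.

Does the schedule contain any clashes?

Yes

Sorted by start: SLOT2, SLOT1, SLOT3, SLOT4, SLOT6, SLOT5, SLOT7, SLOT8, SLOT9.
SLOT1 starts before SLOT2 ends → SLOT2 and SLOT1 overlap.
That's a conflict, so the schedule is not conflict-free.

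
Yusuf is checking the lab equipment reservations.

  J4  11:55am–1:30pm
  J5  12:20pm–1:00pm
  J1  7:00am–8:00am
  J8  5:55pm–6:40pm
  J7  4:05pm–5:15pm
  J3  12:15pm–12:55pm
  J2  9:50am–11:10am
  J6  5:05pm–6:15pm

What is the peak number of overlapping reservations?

Sort all start/end points and keep a running count:
7:00am start J1 → 1
8:00am end J1 → 0
9:50am start J2 → 1
11:10am end J2 → 0
11:55am start J4 → 1
12:15pm start J3 → 2
12:20pm start J5 → 3
12:55pm end J3 → 2
1:00pm end J5 → 1
1:30pm end J4 → 0
4:05pm start J7 → 1
5:05pm start J6 → 2
5:15pm end J7 → 1
5:55pm start J8 → 2
6:15pm end J6 → 1
6:40pm end J8 → 0
Peak is 3, at 12:20pm (J3, J4, J5).

3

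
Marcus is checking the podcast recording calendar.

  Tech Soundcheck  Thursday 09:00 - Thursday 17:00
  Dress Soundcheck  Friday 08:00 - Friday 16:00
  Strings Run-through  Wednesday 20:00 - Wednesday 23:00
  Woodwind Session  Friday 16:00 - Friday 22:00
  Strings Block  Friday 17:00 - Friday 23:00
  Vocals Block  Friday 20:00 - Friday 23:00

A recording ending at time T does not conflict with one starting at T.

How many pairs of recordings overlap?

Two intervals overlap when each starts before the other ends.
Sorted by start: Strings Run-through, Tech Soundcheck, Dress Soundcheck, Woodwind Session, Strings Block, Vocals Block.
Tech Soundcheck starts after Strings Run-through ends, so nothing later overlaps Strings Run-through either.
Dress Soundcheck starts after Tech Soundcheck ends, so nothing later overlaps Tech Soundcheck either.
Woodwind Session starts exactly when Dress Soundcheck ends (back-to-back, no overlap), so nothing later overlaps Dress Soundcheck either.
Strings Block starts before Woodwind Session ends → Woodwind Session and Strings Block overlap.
Vocals Block starts before Woodwind Session ends → Woodwind Session and Vocals Block overlap.
Vocals Block starts before Strings Block ends → Strings Block and Vocals Block overlap.
Overlapping pairs: Strings Block & Vocals Block, Strings Block & Woodwind Session, Vocals Block & Woodwind Session — 3 in total.

3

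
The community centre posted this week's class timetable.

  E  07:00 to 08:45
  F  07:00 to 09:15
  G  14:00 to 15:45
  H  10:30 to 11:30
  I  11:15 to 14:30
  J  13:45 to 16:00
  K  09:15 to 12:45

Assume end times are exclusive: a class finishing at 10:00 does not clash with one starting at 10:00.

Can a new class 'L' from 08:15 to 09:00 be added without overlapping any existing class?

No — it overlaps E, F

E: starts 07:00 before L ends 09:00, and ends 08:45 after L starts 08:15 → overlap.
F: starts 07:00 before L ends 09:00, and ends 09:15 after L starts 08:15 → overlap.
K: starts 09:15 at or after L ends 09:00 → clear.
H: starts 10:30 at or after L ends 09:00 → clear.
I: starts 11:15 at or after L ends 09:00 → clear.
J: starts 13:45 at or after L ends 09:00 → clear.
G: starts 14:00 at or after L ends 09:00 → clear.
L overlaps E, F.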